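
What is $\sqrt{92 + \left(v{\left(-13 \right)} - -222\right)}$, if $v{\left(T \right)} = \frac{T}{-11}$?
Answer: $\frac{\sqrt{38137}}{11} \approx 17.753$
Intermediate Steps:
$v{\left(T \right)} = - \frac{T}{11}$ ($v{\left(T \right)} = T \left(- \frac{1}{11}\right) = - \frac{T}{11}$)
$\sqrt{92 + \left(v{\left(-13 \right)} - -222\right)} = \sqrt{92 - - \frac{2455}{11}} = \sqrt{92 + \left(\frac{13}{11} + 222\right)} = \sqrt{92 + \frac{2455}{11}} = \sqrt{\frac{3467}{11}} = \frac{\sqrt{38137}}{11}$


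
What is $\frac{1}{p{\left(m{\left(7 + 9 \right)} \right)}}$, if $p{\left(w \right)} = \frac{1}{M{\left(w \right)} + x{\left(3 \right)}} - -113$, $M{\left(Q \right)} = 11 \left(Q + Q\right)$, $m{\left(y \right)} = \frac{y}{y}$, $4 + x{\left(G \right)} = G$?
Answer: $\frac{21}{2374} \approx 0.0088458$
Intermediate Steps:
$x{\left(G \right)} = -4 + G$
$m{\left(y \right)} = 1$
$M{\left(Q \right)} = 22 Q$ ($M{\left(Q \right)} = 11 \cdot 2 Q = 22 Q$)
$p{\left(w \right)} = 113 + \frac{1}{-1 + 22 w}$ ($p{\left(w \right)} = \frac{1}{22 w + \left(-4 + 3\right)} - -113 = \frac{1}{22 w - 1} + 113 = \frac{1}{-1 + 22 w} + 113 = 113 + \frac{1}{-1 + 22 w}$)
$\frac{1}{p{\left(m{\left(7 + 9 \right)} \right)}} = \frac{1}{2 \frac{1}{-1 + 22 \cdot 1} \left(-56 + 1243 \cdot 1\right)} = \frac{1}{2 \frac{1}{-1 + 22} \left(-56 + 1243\right)} = \frac{1}{2 \cdot \frac{1}{21} \cdot 1187} = \frac{1}{\frac{2374}{21}} = \frac{21}{2374}$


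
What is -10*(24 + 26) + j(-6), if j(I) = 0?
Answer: -500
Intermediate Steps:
-10*(24 + 26) + j(-6) = -10*(24 + 26) + 0 = -10*50 + 0 = -500 + 0 = -500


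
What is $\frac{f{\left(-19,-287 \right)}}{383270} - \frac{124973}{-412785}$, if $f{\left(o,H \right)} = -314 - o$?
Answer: $\frac{9555326027}{31641621390} \approx 0.30199$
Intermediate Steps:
$\frac{f{\left(-19,-287 \right)}}{383270} - \frac{124973}{-412785} = \frac{-314 - -19}{383270} - \frac{124973}{-412785} = \left(-314 + 19\right) \frac{1}{383270} - - \frac{124973}{412785} = \left(-295\right) \frac{1}{383270} + \frac{124973}{412785} = - \frac{59}{76654} + \frac{124973}{412785} = \frac{9555326027}{31641621390}$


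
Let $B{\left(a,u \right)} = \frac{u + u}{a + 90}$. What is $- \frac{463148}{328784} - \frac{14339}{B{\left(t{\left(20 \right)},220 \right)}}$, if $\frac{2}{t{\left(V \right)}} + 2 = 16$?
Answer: $- \frac{186014638031}{63290920} \approx -2939.0$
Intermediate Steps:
$t{\left(V \right)} = \frac{1}{7}$ ($t{\left(V \right)} = \frac{2}{-2 + 16} = \frac{2}{14} = 2 \cdot \frac{1}{14} = \frac{1}{7}$)
$B{\left(a,u \right)} = \frac{2 u}{90 + a}$
$- \frac{463148}{328784} - \frac{14339}{B{\left(t{\left(20 \right)},220 \right)}} = - \frac{463148}{328784} - \frac{14339}{2 \cdot 220 \frac{1}{90 + \frac{1}{7}}} = \left(-463148\right) \frac{1}{328784} - \frac{14339}{2 \cdot 220 \frac{1}{\frac{631}{7}}} = - \frac{115787}{82196} - \frac{14339}{2 \cdot 220 \cdot \frac{7}{631}} = - \frac{115787}{82196} - \frac{14339}{\frac{3080}{631}} = - \frac{115787}{82196} - \frac{9047909}{3080} = - \frac{186014638031}{63290920}$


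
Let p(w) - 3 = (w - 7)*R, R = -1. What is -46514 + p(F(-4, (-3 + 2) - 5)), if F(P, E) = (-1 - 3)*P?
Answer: -46520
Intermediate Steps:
F(P, E) = -4*P
p(w) = 10 - w (p(w) = 3 + (w - 7)*(-1) = 3 + (-7 + w)*(-1) = 3 + (7 - w) = 10 - w)
-46514 + p(F(-4, (-3 + 2) - 5)) = -46514 + (10 - (-4)*(-4)) = -46514 + (10 - 1*16) = -46514 + (10 - 16) = -46514 - 6 = -46520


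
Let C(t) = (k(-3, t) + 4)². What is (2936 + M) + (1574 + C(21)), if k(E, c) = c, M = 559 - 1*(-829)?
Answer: 6523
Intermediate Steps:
M = 1388 (M = 559 + 829 = 1388)
C(t) = (4 + t)² (C(t) = (t + 4)² = (4 + t)²)
(2936 + M) + (1574 + C(21)) = (2936 + 1388) + (1574 + (4 + 21)²) = 4324 + (1574 + 25²) = 4324 + (1574 + 625) = 4324 + 2199 = 6523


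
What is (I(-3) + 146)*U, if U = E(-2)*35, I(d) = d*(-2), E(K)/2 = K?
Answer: -21280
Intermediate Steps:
E(K) = 2*K
I(d) = -2*d
U = -140 (U = (2*(-2))*35 = -4*35 = -140)
(I(-3) + 146)*U = (-2*(-3) + 146)*(-140) = (6 + 146)*(-140) = 152*(-140) = -21280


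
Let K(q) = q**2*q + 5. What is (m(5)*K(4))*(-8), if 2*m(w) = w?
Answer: -1380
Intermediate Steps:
m(w) = w/2
K(q) = 5 + q**3 (K(q) = q**3 + 5 = 5 + q**3)
(m(5)*K(4))*(-8) = (((1/2)*5)*(5 + 4**3))*(-8) = (5*(5 + 64)/2)*(-8) = ((5/2)*69)*(-8) = (345/2)*(-8) = -1380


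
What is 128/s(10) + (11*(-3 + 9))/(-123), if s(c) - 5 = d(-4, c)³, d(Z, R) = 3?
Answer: 142/41 ≈ 3.4634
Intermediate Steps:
s(c) = 32 (s(c) = 5 + 3³ = 5 + 27 = 32)
128/s(10) + (11*(-3 + 9))/(-123) = 128/32 + (11*(-3 + 9))/(-123) = 128*(1/32) + (11*6)*(-1/123) = 4 + 66*(-1/123) = 4 - 22/41 = 142/41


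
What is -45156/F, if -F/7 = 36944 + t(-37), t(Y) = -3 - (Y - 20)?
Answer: 22578/129493 ≈ 0.17436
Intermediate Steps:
t(Y) = 17 - Y (t(Y) = -3 - (-20 + Y) = -3 + (20 - Y) = 17 - Y)
F = -258986 (F = -7*(36944 + (17 - 1*(-37))) = -7*(36944 + (17 + 37)) = -7*(36944 + 54) = -7*36998 = -258986)
-45156/F = -45156/(-258986) = -45156*(-1/258986) = 22578/129493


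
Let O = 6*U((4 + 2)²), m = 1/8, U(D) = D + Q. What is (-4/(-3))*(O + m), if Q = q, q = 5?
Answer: 1969/6 ≈ 328.17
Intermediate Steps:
Q = 5
U(D) = 5 + D (U(D) = D + 5 = 5 + D)
m = ⅛ ≈ 0.12500
O = 246 (O = 6*(5 + (4 + 2)²) = 6*(5 + 6²) = 6*(5 + 36) = 6*41 = 246)
(-4/(-3))*(O + m) = (-4/(-3))*(246 + ⅛) = -4*(-⅓)*(1969/8) = (4/3)*(1969/8) = 1969/6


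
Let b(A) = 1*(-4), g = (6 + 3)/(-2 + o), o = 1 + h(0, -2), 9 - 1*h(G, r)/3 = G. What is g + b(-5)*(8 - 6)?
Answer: -199/26 ≈ -7.6538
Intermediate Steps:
h(G, r) = 27 - 3*G
o = 28 (o = 1 + (27 - 3*0) = 1 + (27 + 0) = 1 + 27 = 28)
g = 9/26 (g = (6 + 3)/(-2 + 28) = 9/26 ≈ 0.34615)
b(A) = -4
g + b(-5)*(8 - 6) = 9/26 - 4*(8 - 6) = 9/26 - 4*2 = 9/26 - 8 = -199/26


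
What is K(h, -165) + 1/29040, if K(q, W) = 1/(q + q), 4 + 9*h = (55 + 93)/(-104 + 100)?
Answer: -130639/1190640 ≈ -0.10972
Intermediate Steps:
h = -41/9 (h = -4/9 + ((55 + 93)/(-104 + 100))/9 = -4/9 + (148/(-4))/9 = -4/9 + (148*(-¼))/9 = -4/9 + (⅑)*(-37) = -4/9 - 37/9 = -41/9 ≈ -4.5556)
K(q, W) = 1/(2*q)
K(h, -165) + 1/29040 = 1/(2*(-41/9)) + 1/29040 = (½)*(-9/41) + 1/29040 = -9/82 + 1/29040 = -130639/1190640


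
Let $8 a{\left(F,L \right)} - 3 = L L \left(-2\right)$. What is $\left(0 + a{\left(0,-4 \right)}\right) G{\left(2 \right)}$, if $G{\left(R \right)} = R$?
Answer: $- \frac{29}{4} \approx -7.25$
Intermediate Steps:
$a{\left(F,L \right)} = \frac{3}{8} - \frac{L^{2}}{4}$ ($a{\left(F,L \right)} = \frac{3}{8} + \frac{L L \left(-2\right)}{8} = \frac{3}{8} + \frac{L^{2} \left(-2\right)}{8} = \frac{3}{8} + \frac{\left(-2\right) L^{2}}{8} = \frac{3}{8} - \frac{L^{2}}{4}$)
$\left(0 + a{\left(0,-4 \right)}\right) G{\left(2 \right)} = \left(0 + \left(\frac{3}{8} - \frac{\left(-4\right)^{2}}{4}\right)\right) 2 = \left(0 + \left(\frac{3}{8} - 4\right)\right) 2 = \left(0 - \frac{29}{8}\right) 2 = \left(- \frac{29}{8}\right) 2 = - \frac{29}{4}$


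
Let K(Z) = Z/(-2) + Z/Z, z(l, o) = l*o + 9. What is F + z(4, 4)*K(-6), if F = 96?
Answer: 196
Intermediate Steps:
z(l, o) = 9 + l*o
K(Z) = 1 - Z/2 (K(Z) = Z*(-½) + 1 = -Z/2 + 1 = 1 - Z/2)
F + z(4, 4)*K(-6) = 96 + (9 + 4*4)*(1 - ½*(-6)) = 96 + (9 + 16)*(1 + 3) = 96 + 25*4 = 96 + 100 = 196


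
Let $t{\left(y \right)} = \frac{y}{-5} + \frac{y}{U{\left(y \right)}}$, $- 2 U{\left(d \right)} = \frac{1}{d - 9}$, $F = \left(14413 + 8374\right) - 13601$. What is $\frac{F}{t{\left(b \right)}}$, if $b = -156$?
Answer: $- \frac{7655}{42874} \approx -0.17855$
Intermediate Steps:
$F = 9186$ ($F = 22787 - 13601 = 9186$)
$U{\left(d \right)} = - \frac{1}{2 \left(-9 + d\right)}$ ($U{\left(d \right)} = - \frac{1}{2 \left(d - 9\right)} = - \frac{1}{2 \left(-9 + d\right)}$)
$t{\left(y \right)} = - \frac{y}{5} + y \left(18 - 2 y\right)$ ($t{\left(y \right)} = \frac{y}{-5} + \frac{y}{\left(-1\right) \frac{1}{-18 + 2 y}} = y \left(- \frac{1}{5}\right) + y \left(18 - 2 y\right) = - \frac{y}{5} + y \left(18 - 2 y\right)$)
$\frac{F}{t{\left(b \right)}} = \frac{9186}{\frac{1}{5} \left(-156\right) \left(89 - -1560\right)} = \frac{9186}{\frac{1}{5} \left(-156\right) \left(89 + 1560\right)} = \frac{9186}{\frac{1}{5} \left(-156\right) 1649} = \frac{9186}{- \frac{257244}{5}} = 9186 \left(- \frac{5}{257244}\right) = - \frac{7655}{42874}$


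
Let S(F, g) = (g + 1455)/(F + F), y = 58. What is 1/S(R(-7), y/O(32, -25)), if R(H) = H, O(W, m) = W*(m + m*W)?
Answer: -184800/19205971 ≈ -0.0096220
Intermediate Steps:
O(W, m) = W*(m + W*m)
S(F, g) = (1455 + g)/(2*F) (S(F, g) = (1455 + g)/((2*F)) = (1455 + g)*(1/(2*F)) = (1455 + g)/(2*F))
1/S(R(-7), y/O(32, -25)) = 1/((½)*(1455 + 58/((32*(-25)*(1 + 32))))/(-7)) = 1/((½)*(-⅐)*(1455 + 58/((32*(-25)*33)))) = 1/((½)*(-⅐)*(1455 + 58/(-26400))) = 1/((½)*(-⅐)*(1455 + 58*(-1/26400))) = 1/((½)*(-⅐)*(1455 - 29/13200)) = 1/((½)*(-⅐)*(19205971/13200)) = 1/(-19205971/184800) = -184800/19205971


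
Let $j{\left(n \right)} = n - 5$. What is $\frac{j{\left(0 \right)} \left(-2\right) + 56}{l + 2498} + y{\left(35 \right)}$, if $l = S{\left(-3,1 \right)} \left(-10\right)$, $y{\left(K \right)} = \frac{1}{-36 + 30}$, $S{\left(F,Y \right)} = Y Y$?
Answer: $- \frac{523}{3732} \approx -0.14014$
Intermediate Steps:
$S{\left(F,Y \right)} = Y^{2}$
$j{\left(n \right)} = -5 + n$ ($j{\left(n \right)} = n - 5 = -5 + n$)
$y{\left(K \right)} = - \frac{1}{6}$ ($y{\left(K \right)} = \frac{1}{-6} = - \frac{1}{6}$)
$l = -10$ ($l = 1^{2} \left(-10\right) = 1 \left(-10\right) = -10$)
$\frac{j{\left(0 \right)} \left(-2\right) + 56}{l + 2498} + y{\left(35 \right)} = \frac{\left(-5 + 0\right) \left(-2\right) + 56}{-10 + 2498} - \frac{1}{6} = \frac{\left(-5\right) \left(-2\right) + 56}{2488} - \frac{1}{6} = \left(10 + 56\right) \frac{1}{2488} - \frac{1}{6} = 66 \cdot \frac{1}{2488} - \frac{1}{6} = \frac{33}{1244} - \frac{1}{6} = - \frac{523}{3732}$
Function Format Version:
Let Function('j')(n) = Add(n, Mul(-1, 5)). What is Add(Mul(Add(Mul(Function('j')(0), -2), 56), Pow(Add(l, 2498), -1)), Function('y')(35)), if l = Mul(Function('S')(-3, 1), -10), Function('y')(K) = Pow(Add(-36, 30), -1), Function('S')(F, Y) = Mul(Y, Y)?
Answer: Rational(-523, 3732) ≈ -0.14014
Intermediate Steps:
Function('S')(F, Y) = Pow(Y, 2)
Function('j')(n) = Add(-5, n) (Function('j')(n) = Add(n, -5) = Add(-5, n))
Function('y')(K) = Rational(-1, 6) (Function('y')(K) = Pow(-6, -1) = Rational(-1, 6))
l = -10 (l = Mul(Pow(1, 2), -10) = Mul(1, -10) = -10)
Add(Mul(Add(Mul(Function('j')(0), -2), 56), Pow(Add(l, 2498), -1)), Function('y')(35)) = Add(Mul(Add(Mul(Add(-5, 0), -2), 56), Pow(Add(-10, 2498), -1)), Rational(-1, 6)) = Add(Mul(Add(Mul(-5, -2), 56), Pow(2488, -1)), Rational(-1, 6)) = Add(Mul(Add(10, 56), Rational(1, 2488)), Rational(-1, 6)) = Add(Mul(66, Rational(1, 2488)), Rational(-1, 6)) = Add(Rational(33, 1244), Rational(-1, 6)) = Rational(-523, 3732)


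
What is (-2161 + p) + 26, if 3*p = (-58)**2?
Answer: -3041/3 ≈ -1013.7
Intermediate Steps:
p = 3364/3 (p = (1/3)*(-58)**2 = (1/3)*3364 = 3364/3 ≈ 1121.3)
(-2161 + p) + 26 = (-2161 + 3364/3) + 26 = -3119/3 + 26 = -3041/3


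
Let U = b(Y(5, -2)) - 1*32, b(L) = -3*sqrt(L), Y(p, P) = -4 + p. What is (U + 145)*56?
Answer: 6160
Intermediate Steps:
U = -35 (U = -3*sqrt(-4 + 5) - 1*32 = -3*sqrt(1) - 32 = -3*1 - 32 = -3 - 32 = -35)
(U + 145)*56 = (-35 + 145)*56 = 110*56 = 6160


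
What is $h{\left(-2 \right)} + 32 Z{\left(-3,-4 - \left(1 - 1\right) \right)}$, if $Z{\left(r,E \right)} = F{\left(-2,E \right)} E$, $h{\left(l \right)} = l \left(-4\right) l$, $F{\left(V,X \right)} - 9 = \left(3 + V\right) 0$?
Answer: $-1168$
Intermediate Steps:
$F{\left(V,X \right)} = 9$ ($F{\left(V,X \right)} = 9 + \left(3 + V\right) 0 = 9 + 0 = 9$)
$h{\left(l \right)} = - 4 l^{2}$ ($h{\left(l \right)} = - 4 l l = - 4 l^{2}$)
$Z{\left(r,E \right)} = 9 E$
$h{\left(-2 \right)} + 32 Z{\left(-3,-4 - \left(1 - 1\right) \right)} = - 4 \left(-2\right)^{2} + 32 \cdot 9 \left(-4 - \left(1 - 1\right)\right) = \left(-4\right) 4 + 32 \cdot 9 \left(-4 - 0\right) = -16 + 32 \cdot 9 \left(-4 + 0\right) = -16 + 32 \cdot 9 \left(-4\right) = -16 + 32 \left(-36\right) = -16 - 1152 = -1168$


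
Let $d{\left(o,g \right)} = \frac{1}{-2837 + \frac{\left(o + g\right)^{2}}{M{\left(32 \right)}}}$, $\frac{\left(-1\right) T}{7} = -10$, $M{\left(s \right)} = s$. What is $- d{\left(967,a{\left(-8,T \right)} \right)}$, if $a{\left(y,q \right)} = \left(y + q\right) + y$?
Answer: $- \frac{32}{951657} \approx -3.3626 \cdot 10^{-5}$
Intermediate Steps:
$T = 70$ ($T = \left(-7\right) \left(-10\right) = 70$)
$a{\left(y,q \right)} = q + 2 y$ ($a{\left(y,q \right)} = \left(q + y\right) + y = q + 2 y$)
$d{\left(o,g \right)} = \frac{1}{-2837 + \frac{\left(g + o\right)^{2}}{32}}$ ($d{\left(o,g \right)} = \frac{1}{-2837 + \frac{\left(o + g\right)^{2}}{32}} = \frac{1}{-2837 + \left(g + o\right)^{2} \cdot \frac{1}{32}} = \frac{1}{-2837 + \frac{\left(g + o\right)^{2}}{32}}$)
$- d{\left(967,a{\left(-8,T \right)} \right)} = - \frac{32}{-90784 + \left(\left(70 + 2 \left(-8\right)\right) + 967\right)^{2}} = - \frac{32}{-90784 + \left(\left(70 - 16\right) + 967\right)^{2}} = - \frac{32}{-90784 + \left(54 + 967\right)^{2}} = - \frac{32}{-90784 + 1021^{2}} = - \frac{32}{-90784 + 1042441} = - \frac{32}{951657}$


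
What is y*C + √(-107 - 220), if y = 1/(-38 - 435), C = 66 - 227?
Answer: 161/473 + I*√327 ≈ 0.34038 + 18.083*I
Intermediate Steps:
C = -161
y = -1/473 (y = 1/(-473) = -1/473 ≈ -0.0021142)
y*C + √(-107 - 220) = -1/473*(-161) + √(-107 - 220) = 161/473 + √(-327) = 161/473 + I*√327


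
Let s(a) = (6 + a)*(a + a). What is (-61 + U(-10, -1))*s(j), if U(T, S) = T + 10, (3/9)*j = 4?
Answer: -26352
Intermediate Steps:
j = 12 (j = 3*4 = 12)
s(a) = 2*a*(6 + a) (s(a) = (6 + a)*(2*a) = 2*a*(6 + a))
U(T, S) = 10 + T
(-61 + U(-10, -1))*s(j) = (-61 + (10 - 10))*(2*12*(6 + 12)) = (-61 + 0)*(2*12*18) = -61*432 = -26352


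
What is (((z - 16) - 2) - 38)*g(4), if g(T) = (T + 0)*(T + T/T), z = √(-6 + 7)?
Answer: -1100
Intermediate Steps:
z = 1 (z = √1 = 1)
g(T) = T*(1 + T) (g(T) = T*(T + 1) = T*(1 + T))
(((z - 16) - 2) - 38)*g(4) = (((1 - 16) - 2) - 38)*(4*(1 + 4)) = ((-15 - 2) - 38)*(4*5) = (-17 - 38)*20 = -55*20 = -1100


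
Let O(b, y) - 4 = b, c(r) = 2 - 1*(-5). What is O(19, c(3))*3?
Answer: 69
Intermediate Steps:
c(r) = 7 (c(r) = 2 + 5 = 7)
O(b, y) = 4 + b
O(19, c(3))*3 = (4 + 19)*3 = 23*3 = 69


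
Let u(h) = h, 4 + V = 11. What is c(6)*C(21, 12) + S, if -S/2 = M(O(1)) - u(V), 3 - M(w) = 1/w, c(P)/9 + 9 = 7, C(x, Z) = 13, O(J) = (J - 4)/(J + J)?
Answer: -682/3 ≈ -227.33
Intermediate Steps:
V = 7 (V = -4 + 11 = 7)
O(J) = (-4 + J)/(2*J) (O(J) = (-4 + J)/((2*J)) = (-4 + J)*(1/(2*J)) = (-4 + J)/(2*J))
c(P) = -18 (c(P) = -81 + 9*7 = -81 + 63 = -18)
M(w) = 3 - 1/w
S = 20/3 (S = -2*((3 - 1/((½)*(-4 + 1)/1)) - 1*7) = -2*((3 - 1/((½)*1*(-3))) - 7) = -2*((3 - 1/(-3/2)) - 7) = -2*((3 - 1*(-⅔)) - 7) = -2*((3 + ⅔) - 7) = -2*(11/3 - 7) = -2*(-10/3) = 20/3 ≈ 6.6667)
c(6)*C(21, 12) + S = -18*13 + 20/3 = -234 + 20/3 = -682/3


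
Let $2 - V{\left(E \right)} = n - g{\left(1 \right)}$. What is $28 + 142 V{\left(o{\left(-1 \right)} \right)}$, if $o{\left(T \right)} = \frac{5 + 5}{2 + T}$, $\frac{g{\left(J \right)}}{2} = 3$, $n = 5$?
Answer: $454$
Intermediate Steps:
$g{\left(J \right)} = 6$ ($g{\left(J \right)} = 2 \cdot 3 = 6$)
$o{\left(T \right)} = \frac{10}{2 + T}$
$V{\left(E \right)} = 3$ ($V{\left(E \right)} = 2 - \left(5 - 6\right) = 2 - -1 = 2 + 1 = 3$)
$28 + 142 V{\left(o{\left(-1 \right)} \right)} = 28 + 142 \cdot 3 = 28 + 426 = 454$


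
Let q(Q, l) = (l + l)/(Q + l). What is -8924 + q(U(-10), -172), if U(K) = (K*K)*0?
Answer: -8922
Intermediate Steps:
U(K) = 0 (U(K) = K**2*0 = 0)
q(Q, l) = 2*l/(Q + l) (q(Q, l) = (2*l)/(Q + l) = 2*l/(Q + l))
-8924 + q(U(-10), -172) = -8924 + 2*(-172)/(0 - 172) = -8924 + 2*(-172)/(-172) = -8924 + 2*(-172)*(-1/172) = -8924 + 2 = -8922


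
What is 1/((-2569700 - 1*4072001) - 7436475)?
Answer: -1/14078176 ≈ -7.1032e-8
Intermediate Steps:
1/((-2569700 - 1*4072001) - 7436475) = 1/((-2569700 - 4072001) - 7436475) = 1/(-6641701 - 7436475) = 1/(-14078176) = -1/14078176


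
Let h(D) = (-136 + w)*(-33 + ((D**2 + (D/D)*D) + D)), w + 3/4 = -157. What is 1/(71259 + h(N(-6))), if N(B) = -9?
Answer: 2/124893 ≈ 1.6014e-5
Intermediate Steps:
w = -631/4 (w = -3/4 - 157 = -631/4 ≈ -157.75)
h(D) = 38775/4 - 1175*D/2 - 1175*D**2/4 (h(D) = (-136 - 631/4)*(-33 + ((D**2 + (D/D)*D) + D)) = -1175*(-33 + ((D**2 + 1*D) + D))/4 = -1175*(-33 + ((D**2 + D) + D))/4 = -1175*(-33 + ((D + D**2) + D))/4 = -1175*(-33 + (D**2 + 2*D))/4 = -1175*(-33 + D**2 + 2*D)/4 = 38775/4 - 1175*D/2 - 1175*D**2/4)
1/(71259 + h(N(-6))) = 1/(71259 + (38775/4 - 1175/2*(-9) - 1175/4*(-9)**2)) = 1/(71259 + (38775/4 + 10575/2 - 1175/4*81)) = 1/(71259 + (38775/4 + 10575/2 - 95175/4)) = 1/(71259 - 17625/2) = 1/(124893/2) = 2/124893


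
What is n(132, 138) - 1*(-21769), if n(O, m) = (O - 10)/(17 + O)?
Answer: 3243703/149 ≈ 21770.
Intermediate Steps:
n(O, m) = (-10 + O)/(17 + O)
n(132, 138) - 1*(-21769) = (-10 + 132)/(17 + 132) - 1*(-21769) = 122/149 + 21769 = 3243703/149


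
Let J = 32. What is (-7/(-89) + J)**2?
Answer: 8151025/7921 ≈ 1029.0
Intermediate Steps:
(-7/(-89) + J)**2 = (-7/(-89) + 32)**2 = (-7*(-1/89) + 32)**2 = (7/89 + 32)**2 = (2855/89)**2 = 8151025/7921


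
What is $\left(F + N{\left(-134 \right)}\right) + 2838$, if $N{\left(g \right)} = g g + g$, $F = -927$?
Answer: $19733$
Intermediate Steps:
$N{\left(g \right)} = g + g^{2}$ ($N{\left(g \right)} = g^{2} + g = g + g^{2}$)
$\left(F + N{\left(-134 \right)}\right) + 2838 = \left(-927 - 134 \left(1 - 134\right)\right) + 2838 = \left(-927 - -17822\right) + 2838 = \left(-927 + 17822\right) + 2838 = 16895 + 2838 = 19733$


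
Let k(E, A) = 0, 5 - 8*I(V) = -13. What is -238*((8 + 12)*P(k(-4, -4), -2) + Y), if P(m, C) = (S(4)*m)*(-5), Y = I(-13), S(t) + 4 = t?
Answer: -1071/2 ≈ -535.50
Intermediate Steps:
I(V) = 9/4 (I(V) = 5/8 - 1/8*(-13) = 5/8 + 13/8 = 9/4)
S(t) = -4 + t
Y = 9/4 ≈ 2.2500
P(m, C) = 0 (P(m, C) = ((-4 + 4)*m)*(-5) = (0*m)*(-5) = 0*(-5) = 0)
-238*((8 + 12)*P(k(-4, -4), -2) + Y) = -238*((8 + 12)*0 + 9/4) = -238*(20*0 + 9/4) = -238*(0 + 9/4) = -238*9/4 = -1071/2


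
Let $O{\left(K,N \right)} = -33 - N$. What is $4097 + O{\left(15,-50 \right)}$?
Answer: $4114$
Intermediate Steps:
$4097 + O{\left(15,-50 \right)} = 4097 - -17 = 4097 + \left(-33 + 50\right) = 4097 + 17 = 4114$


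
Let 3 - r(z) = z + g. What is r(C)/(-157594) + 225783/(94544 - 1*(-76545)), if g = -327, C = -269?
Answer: 35479563791/26962599866 ≈ 1.3159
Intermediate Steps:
r(z) = 330 - z (r(z) = 3 - (z - 327) = 3 - (-327 + z) = 3 + (327 - z) = 330 - z)
r(C)/(-157594) + 225783/(94544 - 1*(-76545)) = (330 - 1*(-269))/(-157594) + 225783/(94544 - 1*(-76545)) = (330 + 269)*(-1/157594) + 225783/(94544 + 76545) = 599*(-1/157594) + 225783/171089 = -599/157594 + 225783*(1/171089) = -599/157594 + 225783/171089 = 35479563791/26962599866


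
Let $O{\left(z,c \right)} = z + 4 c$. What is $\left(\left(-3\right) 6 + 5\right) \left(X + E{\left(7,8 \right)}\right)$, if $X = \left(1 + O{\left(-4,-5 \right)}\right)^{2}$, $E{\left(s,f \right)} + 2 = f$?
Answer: $-6955$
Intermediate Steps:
$E{\left(s,f \right)} = -2 + f$
$X = 529$ ($X = \left(1 + \left(-4 + 4 \left(-5\right)\right)\right)^{2} = \left(1 - 24\right)^{2} = \left(-23\right)^{2} = 529$)
$\left(\left(-3\right) 6 + 5\right) \left(X + E{\left(7,8 \right)}\right) = \left(\left(-3\right) 6 + 5\right) \left(529 + \left(-2 + 8\right)\right) = \left(-18 + 5\right) \left(529 + 6\right) = \left(-13\right) 535 = -6955$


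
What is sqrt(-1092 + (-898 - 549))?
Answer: I*sqrt(2539) ≈ 50.388*I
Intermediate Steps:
sqrt(-1092 + (-898 - 549)) = sqrt(-1092 - 1447) = sqrt(-2539) = I*sqrt(2539)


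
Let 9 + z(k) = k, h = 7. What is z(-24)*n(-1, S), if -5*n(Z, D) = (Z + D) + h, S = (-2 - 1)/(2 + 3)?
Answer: 891/25 ≈ 35.640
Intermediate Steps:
z(k) = -9 + k
S = -⅗ (S = -3/5 = -3*⅕ = -⅗ ≈ -0.60000)
n(Z, D) = -7/5 - D/5 - Z/5 (n(Z, D) = -((Z + D) + 7)/5 = -((D + Z) + 7)/5 = -(7 + D + Z)/5 = -7/5 - D/5 - Z/5)
z(-24)*n(-1, S) = (-9 - 24)*(-7/5 - ⅕*(-⅗) - ⅕*(-1)) = -33*(-7/5 + 3/25 + ⅕) = -33*(-27/25) = 891/25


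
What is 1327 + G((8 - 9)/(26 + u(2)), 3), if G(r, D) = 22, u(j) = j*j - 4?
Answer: 1349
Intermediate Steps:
u(j) = -4 + j² (u(j) = j² - 4 = -4 + j²)
1327 + G((8 - 9)/(26 + u(2)), 3) = 1327 + 22 = 1349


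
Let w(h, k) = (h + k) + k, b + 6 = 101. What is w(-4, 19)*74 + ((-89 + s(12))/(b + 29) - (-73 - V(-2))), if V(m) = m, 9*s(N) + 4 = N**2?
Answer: 2886431/1116 ≈ 2586.4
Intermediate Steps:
b = 95 (b = -6 + 101 = 95)
s(N) = -4/9 + N**2/9
w(h, k) = h + 2*k
w(-4, 19)*74 + ((-89 + s(12))/(b + 29) - (-73 - V(-2))) = (-4 + 2*19)*74 + ((-89 + (-4/9 + (1/9)*12**2))/(95 + 29) - (-73 - 1*(-2))) = (-4 + 38)*74 + ((-89 + (-4/9 + (1/9)*144))/124 - (-73 + 2)) = 34*74 + ((-89 + (-4/9 + 16))*(1/124) - 1*(-71)) = 2516 + ((-89 + 140/9)*(1/124) + 71) = 2516 + (-661/9*1/124 + 71) = 2516 + (-661/1116 + 71) = 2516 + 78575/1116 = 2886431/1116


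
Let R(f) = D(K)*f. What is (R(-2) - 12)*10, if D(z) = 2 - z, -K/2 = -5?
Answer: 40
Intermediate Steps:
K = 10 (K = -2*(-5) = 10)
R(f) = -8*f (R(f) = (2 - 1*10)*f = (2 - 10)*f = -8*f)
(R(-2) - 12)*10 = (-8*(-2) - 12)*10 = (16 - 12)*10 = 4*10 = 40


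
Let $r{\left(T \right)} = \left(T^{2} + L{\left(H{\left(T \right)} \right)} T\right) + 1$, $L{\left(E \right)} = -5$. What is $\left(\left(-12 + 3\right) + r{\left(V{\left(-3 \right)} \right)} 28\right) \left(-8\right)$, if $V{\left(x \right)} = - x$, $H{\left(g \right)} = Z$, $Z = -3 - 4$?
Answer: $1192$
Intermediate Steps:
$Z = -7$ ($Z = -3 - 4 = -7$)
$H{\left(g \right)} = -7$
$r{\left(T \right)} = 1 + T^{2} - 5 T$ ($r{\left(T \right)} = \left(T^{2} - 5 T\right) + 1 = 1 + T^{2} - 5 T$)
$\left(\left(-12 + 3\right) + r{\left(V{\left(-3 \right)} \right)} 28\right) \left(-8\right) = \left(\left(-12 + 3\right) + \left(1 + \left(\left(-1\right) \left(-3\right)\right)^{2} - 5 \left(\left(-1\right) \left(-3\right)\right)\right) 28\right) \left(-8\right) = \left(-9 + \left(1 + 3^{2} - 15\right) 28\right) \left(-8\right) = \left(-9 + \left(1 + 9 - 15\right) 28\right) \left(-8\right) = \left(-9 - 140\right) \left(-8\right) = \left(-149\right) \left(-8\right) = 1192$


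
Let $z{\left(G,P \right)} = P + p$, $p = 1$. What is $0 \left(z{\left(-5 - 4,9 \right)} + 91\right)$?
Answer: $0$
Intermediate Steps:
$z{\left(G,P \right)} = 1 + P$ ($z{\left(G,P \right)} = P + 1 = 1 + P$)
$0 \left(z{\left(-5 - 4,9 \right)} + 91\right) = 0 \left(\left(1 + 9\right) + 91\right) = 0 \left(10 + 91\right) = 0 \cdot 101 = 0$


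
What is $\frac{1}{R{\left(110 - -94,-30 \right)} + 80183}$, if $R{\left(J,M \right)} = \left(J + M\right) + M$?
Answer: $\frac{1}{80327} \approx 1.2449 \cdot 10^{-5}$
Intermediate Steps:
$R{\left(J,M \right)} = J + 2 M$
$\frac{1}{R{\left(110 - -94,-30 \right)} + 80183} = \frac{1}{\left(\left(110 - -94\right) + 2 \left(-30\right)\right) + 80183} = \frac{1}{\left(\left(110 + 94\right) - 60\right) + 80183} = \frac{1}{\left(204 - 60\right) + 80183} = \frac{1}{144 + 80183} = \frac{1}{80327}$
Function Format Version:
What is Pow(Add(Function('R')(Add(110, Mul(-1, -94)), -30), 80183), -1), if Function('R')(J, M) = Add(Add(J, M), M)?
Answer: Rational(1, 80327) ≈ 1.2449e-5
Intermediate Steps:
Function('R')(J, M) = Add(J, Mul(2, M))
Pow(Add(Function('R')(Add(110, Mul(-1, -94)), -30), 80183), -1) = Pow(Add(Add(Add(110, Mul(-1, -94)), Mul(2, -30)), 80183), -1) = Pow(Add(Add(Add(110, 94), -60), 80183), -1) = Pow(Add(Add(204, -60), 80183), -1) = Pow(Add(144, 80183), -1) = Pow(80327, -1) = Rational(1, 80327)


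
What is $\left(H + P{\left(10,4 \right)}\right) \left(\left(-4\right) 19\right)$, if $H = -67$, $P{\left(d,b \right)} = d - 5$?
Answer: $4712$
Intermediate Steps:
$P{\left(d,b \right)} = -5 + d$
$\left(H + P{\left(10,4 \right)}\right) \left(\left(-4\right) 19\right) = \left(-67 + \left(-5 + 10\right)\right) \left(\left(-4\right) 19\right) = \left(-67 + 5\right) \left(-76\right) = \left(-62\right) \left(-76\right) = 4712$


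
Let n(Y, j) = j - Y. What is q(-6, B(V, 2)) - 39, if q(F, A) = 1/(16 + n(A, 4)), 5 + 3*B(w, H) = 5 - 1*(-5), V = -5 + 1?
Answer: -2142/55 ≈ -38.945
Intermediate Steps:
V = -4
B(w, H) = 5/3 (B(w, H) = -5/3 + (5 - 1*(-5))/3 = -5/3 + (5 + 5)/3 = -5/3 + (1/3)*10 = -5/3 + 10/3 = 5/3)
q(F, A) = 1/(20 - A) (q(F, A) = 1/(16 + (4 - A)) = 1/(20 - A))
q(-6, B(V, 2)) - 39 = -1/(-20 + 5/3) - 39 = -1/(-55/3) - 39 = -1*(-3/55) - 39 = 3/55 - 39 = -2142/55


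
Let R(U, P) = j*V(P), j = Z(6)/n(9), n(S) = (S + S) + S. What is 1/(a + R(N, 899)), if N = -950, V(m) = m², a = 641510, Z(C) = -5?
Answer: 27/13279765 ≈ 2.0332e-6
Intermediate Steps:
n(S) = 3*S (n(S) = 2*S + S = 3*S)
j = -5/27 (j = -5/(3*9) = -5/27 ≈ -0.18519)
R(U, P) = -5*P²/27
1/(a + R(N, 899)) = 1/(641510 - 5/27*899²) = 1/(641510 - 5/27*808201) = 1/(641510 - 4041005/27) = 1/(13279765/27) = 27/13279765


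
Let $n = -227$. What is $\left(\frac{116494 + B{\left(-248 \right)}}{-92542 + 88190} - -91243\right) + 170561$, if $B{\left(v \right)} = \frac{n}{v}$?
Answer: $\frac{282535119245}{1079296} \approx 2.6178 \cdot 10^{5}$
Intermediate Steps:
$B{\left(v \right)} = - \frac{227}{v}$
$\left(\frac{116494 + B{\left(-248 \right)}}{-92542 + 88190} - -91243\right) + 170561 = \left(\frac{116494 - \frac{227}{-248}}{-92542 + 88190} - -91243\right) + 170561 = \left(\frac{116494 - - \frac{227}{248}}{-4352} + 91243\right) + 170561 = \left(\left(116494 + \frac{227}{248}\right) \left(- \frac{1}{4352}\right) + 91243\right) + 170561 = \left(\frac{28890739}{248} \left(- \frac{1}{4352}\right) + 91243\right) + 170561 = \left(- \frac{28890739}{1079296} + 91243\right) + 170561 = \frac{98449314189}{1079296} + 170561 = \frac{282535119245}{1079296}$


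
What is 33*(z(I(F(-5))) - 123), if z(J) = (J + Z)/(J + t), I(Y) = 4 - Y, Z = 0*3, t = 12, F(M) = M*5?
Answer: -165462/41 ≈ -4035.7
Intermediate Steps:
F(M) = 5*M
Z = 0
z(J) = J/(12 + J) (z(J) = (J + 0)/(J + 12) = J/(12 + J))
33*(z(I(F(-5))) - 123) = 33*((4 - 5*(-5))/(12 + (4 - 5*(-5))) - 123) = 33*((4 - 1*(-25))/(12 + (4 - 1*(-25))) - 123) = 33*((4 + 25)/(12 + (4 + 25)) - 123) = 33*(29/(12 + 29) - 123) = 33*(29/41 - 123) = 33*(-5014/41) = -165462/41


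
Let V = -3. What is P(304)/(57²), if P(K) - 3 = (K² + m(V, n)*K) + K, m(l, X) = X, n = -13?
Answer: 88771/3249 ≈ 27.323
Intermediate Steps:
P(K) = 3 + K² - 12*K (P(K) = 3 + ((K² - 13*K) + K) = 3 + (K² - 12*K) = 3 + K² - 12*K)
P(304)/(57²) = (3 + 304² - 12*304)/(57²) = (3 + 92416 - 3648)/3249 = 88771*(1/3249) = 88771/3249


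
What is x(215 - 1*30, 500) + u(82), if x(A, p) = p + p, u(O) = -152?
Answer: 848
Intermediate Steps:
x(A, p) = 2*p
x(215 - 1*30, 500) + u(82) = 2*500 - 152 = 1000 - 152 = 848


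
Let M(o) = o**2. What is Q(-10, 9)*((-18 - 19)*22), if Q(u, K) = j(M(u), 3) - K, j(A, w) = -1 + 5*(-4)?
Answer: 24420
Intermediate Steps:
j(A, w) = -21 (j(A, w) = -1 - 20 = -21)
Q(u, K) = -21 - K
Q(-10, 9)*((-18 - 19)*22) = (-21 - 1*9)*((-18 - 19)*22) = (-21 - 9)*(-37*22) = -30*(-814) = 24420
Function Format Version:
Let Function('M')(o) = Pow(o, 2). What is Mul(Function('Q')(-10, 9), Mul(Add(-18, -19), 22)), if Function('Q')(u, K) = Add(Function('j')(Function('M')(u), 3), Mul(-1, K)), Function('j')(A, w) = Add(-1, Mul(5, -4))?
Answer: 24420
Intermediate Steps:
Function('j')(A, w) = -21 (Function('j')(A, w) = Add(-1, -20) = -21)
Function('Q')(u, K) = Add(-21, Mul(-1, K))
Mul(Function('Q')(-10, 9), Mul(Add(-18, -19), 22)) = Mul(Add(-21, Mul(-1, 9)), Mul(Add(-18, -19), 22)) = Mul(Add(-21, -9), Mul(-37, 22)) = Mul(-30, -814) = 24420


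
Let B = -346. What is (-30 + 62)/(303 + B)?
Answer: -32/43 ≈ -0.74419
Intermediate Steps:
(-30 + 62)/(303 + B) = (-30 + 62)/(303 - 346) = 32/(-43) = 32*(-1/43) = -32/43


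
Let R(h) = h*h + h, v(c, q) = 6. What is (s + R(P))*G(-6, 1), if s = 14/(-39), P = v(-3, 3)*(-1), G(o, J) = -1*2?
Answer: -2312/39 ≈ -59.282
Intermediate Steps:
G(o, J) = -2
P = -6 (P = 6*(-1) = -6)
R(h) = h + h² (R(h) = h² + h = h + h²)
s = -14/39 (s = 14*(-1/39) = -14/39 ≈ -0.35897)
(s + R(P))*G(-6, 1) = (-14/39 - 6*(1 - 6))*(-2) = (-14/39 - 6*(-5))*(-2) = (-14/39 + 30)*(-2) = (1156/39)*(-2) = -2312/39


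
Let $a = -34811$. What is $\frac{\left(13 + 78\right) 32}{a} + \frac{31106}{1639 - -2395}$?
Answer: $\frac{76505997}{10030541} \approx 7.6273$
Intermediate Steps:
$\frac{\left(13 + 78\right) 32}{a} + \frac{31106}{1639 - -2395} = \frac{\left(13 + 78\right) 32}{-34811} + \frac{31106}{1639 - -2395} = 91 \cdot 32 \left(- \frac{1}{34811}\right) + \frac{31106}{1639 + 2395} = 2912 \left(- \frac{1}{34811}\right) + \frac{31106}{4034} = - \frac{416}{4973} + 31106 \cdot \frac{1}{4034} = - \frac{416}{4973} + \frac{15553}{2017} = \frac{76505997}{10030541}$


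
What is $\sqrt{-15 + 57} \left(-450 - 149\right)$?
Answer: $- 599 \sqrt{42} \approx -3882.0$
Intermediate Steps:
$\sqrt{-15 + 57} \left(-450 - 149\right) = \sqrt{42} \left(-599\right) = - 599 \sqrt{42}$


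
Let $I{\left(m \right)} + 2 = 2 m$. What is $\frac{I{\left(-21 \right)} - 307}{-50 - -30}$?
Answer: $\frac{351}{20} \approx 17.55$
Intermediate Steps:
$I{\left(m \right)} = -2 + 2 m$
$\frac{I{\left(-21 \right)} - 307}{-50 - -30} = \frac{\left(-2 + 2 \left(-21\right)\right) - 307}{-50 - -30} = \frac{\left(-2 - 42\right) - 307}{-50 + \left(-187 + 217\right)} = \frac{-44 - 307}{-50 + 30} = - \frac{351}{-20} = \left(-351\right) \left(- \frac{1}{20}\right) = \frac{351}{20}$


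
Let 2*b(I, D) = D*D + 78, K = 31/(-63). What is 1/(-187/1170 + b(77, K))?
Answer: 257985/10051414 ≈ 0.025667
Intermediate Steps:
K = -31/63 (K = 31*(-1/63) = -31/63 ≈ -0.49206)
b(I, D) = 39 + D²/2 (b(I, D) = (D*D + 78)/2 = (D² + 78)/2 = (78 + D²)/2 = 39 + D²/2)
1/(-187/1170 + b(77, K)) = 1/(-187/1170 + (39 + (-31/63)²/2)) = 1/(-187*1/1170 + (39 + (½)*(961/3969))) = 1/(-187/1170 + (39 + 961/7938)) = 1/(-187/1170 + 310543/7938) = 1/(10051414/257985) = 257985/10051414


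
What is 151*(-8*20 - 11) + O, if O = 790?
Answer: -25031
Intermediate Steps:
151*(-8*20 - 11) + O = 151*(-8*20 - 11) + 790 = 151*(-160 - 11) + 790 = 151*(-171) + 790 = -25821 + 790 = -25031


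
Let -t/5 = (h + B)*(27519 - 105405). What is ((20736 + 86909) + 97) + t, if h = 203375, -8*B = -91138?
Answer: 167273835819/2 ≈ 8.3637e+10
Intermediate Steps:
B = 45569/4 (B = -⅛*(-91138) = 45569/4 ≈ 11392.)
t = 167273620335/2 (t = -5*(203375 + 45569/4)*(27519 - 105405) = -4295345*(-77886)/4 = -5*(-33454724067/2) = 167273620335/2 ≈ 8.3637e+10)
((20736 + 86909) + 97) + t = ((20736 + 86909) + 97) + 167273620335/2 = (107645 + 97) + 167273620335/2 = 107742 + 167273620335/2 = 167273835819/2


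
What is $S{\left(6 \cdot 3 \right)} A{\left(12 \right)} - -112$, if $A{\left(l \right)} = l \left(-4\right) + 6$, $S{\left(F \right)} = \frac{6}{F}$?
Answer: $98$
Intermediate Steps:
$A{\left(l \right)} = 6 - 4 l$ ($A{\left(l \right)} = - 4 l + 6 = 6 - 4 l$)
$S{\left(6 \cdot 3 \right)} A{\left(12 \right)} - -112 = \frac{6}{6 \cdot 3} \left(6 - 48\right) - -112 = \frac{6}{18} \left(6 - 48\right) + 112 = 6 \cdot \frac{1}{18} \left(-42\right) + 112 = \frac{1}{3} \left(-42\right) + 112 = -14 + 112 = 98$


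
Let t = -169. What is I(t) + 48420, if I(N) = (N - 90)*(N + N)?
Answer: 135962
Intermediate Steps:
I(N) = 2*N*(-90 + N) (I(N) = (-90 + N)*(2*N) = 2*N*(-90 + N))
I(t) + 48420 = 2*(-169)*(-90 - 169) + 48420 = 2*(-169)*(-259) + 48420 = 87542 + 48420 = 135962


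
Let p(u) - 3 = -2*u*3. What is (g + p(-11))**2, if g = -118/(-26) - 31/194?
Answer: 34247573721/6360484 ≈ 5384.4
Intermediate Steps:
p(u) = 3 - 6*u (p(u) = 3 - 2*u*3 = 3 - 6*u)
g = 11043/2522 (g = -118*(-1/26) - 31*1/194 = 59/13 - 31/194 = 11043/2522 ≈ 4.3787)
(g + p(-11))**2 = (11043/2522 + (3 - 6*(-11)))**2 = (11043/2522 + (3 + 66))**2 = (11043/2522 + 69)**2 = (185061/2522)**2 = 34247573721/6360484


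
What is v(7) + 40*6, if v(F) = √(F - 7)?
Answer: 240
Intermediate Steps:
v(F) = √(-7 + F)
v(7) + 40*6 = √(-7 + 7) + 40*6 = √0 + 240 = 0 + 240 = 240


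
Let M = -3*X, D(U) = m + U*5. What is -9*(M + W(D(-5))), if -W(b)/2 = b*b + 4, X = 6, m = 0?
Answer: 11484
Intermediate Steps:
D(U) = 5*U (D(U) = 0 + U*5 = 0 + 5*U = 5*U)
M = -18 (M = -3*6 = -18)
W(b) = -8 - 2*b² (W(b) = -2*(b*b + 4) = -2*(b² + 4) = -2*(4 + b²) = -8 - 2*b²)
-9*(M + W(D(-5))) = -9*(-18 + (-8 - 2*(5*(-5))²)) = -9*(-18 + (-8 - 2*(-25)²)) = -9*(-18 + (-8 - 2*625)) = -9*(-18 + (-8 - 1250)) = -9*(-18 - 1258) = -9*(-1276) = 11484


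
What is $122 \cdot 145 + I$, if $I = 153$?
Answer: $17843$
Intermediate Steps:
$122 \cdot 145 + I = 122 \cdot 145 + 153 = 17690 + 153 = 17843$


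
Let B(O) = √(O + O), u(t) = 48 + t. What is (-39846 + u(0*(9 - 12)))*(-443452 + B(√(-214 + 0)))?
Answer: 17648502696 - 39798*2^(¾)*107^(¼)*√I ≈ 1.7648e+10 - 1.5222e+5*I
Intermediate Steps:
B(O) = √2*√O (B(O) = √(2*O) = √2*√O)
(-39846 + u(0*(9 - 12)))*(-443452 + B(√(-214 + 0))) = (-39846 + (48 + 0*(9 - 12)))*(-443452 + √2*√(√(-214 + 0))) = (-39846 + (48 + 0*(-3)))*(-443452 + √2*√(√(-214))) = (-39846 + (48 + 0))*(-443452 + √2*√(I*√214)) = (-39846 + 48)*(-443452 + √2*(214^(¼)*√I)) = -39798*(-443452 + 2^(¾)*107^(¼)*√I) = 17648502696 - 39798*2^(¾)*107^(¼)*√I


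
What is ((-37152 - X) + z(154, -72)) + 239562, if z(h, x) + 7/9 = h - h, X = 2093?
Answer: 1802846/9 ≈ 2.0032e+5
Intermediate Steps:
z(h, x) = -7/9 (z(h, x) = -7/9 + (h - h) = -7/9 + 0 = -7/9)
((-37152 - X) + z(154, -72)) + 239562 = ((-37152 - 1*2093) - 7/9) + 239562 = ((-37152 - 2093) - 7/9) + 239562 = (-39245 - 7/9) + 239562 = -353212/9 + 239562 = 1802846/9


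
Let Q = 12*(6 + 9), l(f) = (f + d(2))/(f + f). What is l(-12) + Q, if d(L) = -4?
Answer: 542/3 ≈ 180.67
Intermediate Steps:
l(f) = (-4 + f)/(2*f) (l(f) = (f - 4)/(f + f) = (-4 + f)/((2*f)) = (-4 + f)*(1/(2*f)) = (-4 + f)/(2*f))
Q = 180 (Q = 12*15 = 180)
l(-12) + Q = (1/2)*(-4 - 12)/(-12) + 180 = (1/2)*(-1/12)*(-16) + 180 = 2/3 + 180 = 542/3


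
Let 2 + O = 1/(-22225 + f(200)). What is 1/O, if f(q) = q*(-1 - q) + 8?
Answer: -62417/124835 ≈ -0.50000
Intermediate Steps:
f(q) = 8 + q*(-1 - q)
O = -124835/62417 (O = -2 + 1/(-22225 + (8 - 1*200 - 1*200**2)) = -2 + 1/(-22225 + (8 - 200 - 1*40000)) = -2 + 1/(-22225 + (8 - 200 - 40000)) = -2 + 1/(-22225 - 40192) = -2 + 1/(-62417) = -2 - 1/62417 = -124835/62417 ≈ -2.0000)
1/O = 1/(-124835/62417) = -62417/124835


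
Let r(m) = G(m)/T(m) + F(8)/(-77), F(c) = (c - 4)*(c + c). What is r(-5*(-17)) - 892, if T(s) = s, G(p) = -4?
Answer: -5843888/6545 ≈ -892.88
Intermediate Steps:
F(c) = 2*c*(-4 + c) (F(c) = (-4 + c)*(2*c) = 2*c*(-4 + c))
r(m) = -64/77 - 4/m (r(m) = -4/m + (2*8*(-4 + 8))/(-77) = -4/m + (2*8*4)*(-1/77) = -4/m + 64*(-1/77) = -4/m - 64/77 = -64/77 - 4/m)
r(-5*(-17)) - 892 = (-64/77 - 4/((-5*(-17)))) - 892 = (-64/77 - 4/85) - 892 = -5748/6545 - 892 = -5843888/6545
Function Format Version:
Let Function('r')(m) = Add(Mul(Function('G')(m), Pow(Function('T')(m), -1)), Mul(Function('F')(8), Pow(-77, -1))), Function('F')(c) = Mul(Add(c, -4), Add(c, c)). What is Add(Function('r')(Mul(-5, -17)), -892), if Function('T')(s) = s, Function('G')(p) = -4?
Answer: Rational(-5843888, 6545) ≈ -892.88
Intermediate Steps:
Function('F')(c) = Mul(2, c, Add(-4, c)) (Function('F')(c) = Mul(Add(-4, c), Mul(2, c)) = Mul(2, c, Add(-4, c)))
Function('r')(m) = Add(Rational(-64, 77), Mul(-4, Pow(m, -1))) (Function('r')(m) = Add(Mul(-4, Pow(m, -1)), Mul(Mul(2, 8, Add(-4, 8)), Pow(-77, -1))) = Add(Mul(-4, Pow(m, -1)), Mul(Mul(2, 8, 4), Rational(-1, 77))) = Add(Mul(-4, Pow(m, -1)), Mul(64, Rational(-1, 77))) = Add(Mul(-4, Pow(m, -1)), Rational(-64, 77)) = Add(Rational(-64, 77), Mul(-4, Pow(m, -1))))
Add(Function('r')(Mul(-5, -17)), -892) = Add(Add(Rational(-64, 77), Mul(-4, Pow(Mul(-5, -17), -1))), -892) = Add(Add(Rational(-64, 77), Mul(-4, Pow(85, -1))), -892) = Add(Add(Rational(-64, 77), Mul(-4, Rational(1, 85))), -892) = Add(Add(Rational(-64, 77), Rational(-4, 85)), -892) = Add(Rational(-5748, 6545), -892) = Rational(-5843888, 6545)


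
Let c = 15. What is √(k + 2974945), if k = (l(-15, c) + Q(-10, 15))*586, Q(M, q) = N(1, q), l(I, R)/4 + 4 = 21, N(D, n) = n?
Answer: √3023583 ≈ 1738.8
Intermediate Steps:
l(I, R) = 68 (l(I, R) = -16 + 4*21 = -16 + 84 = 68)
Q(M, q) = q
k = 48638 (k = (68 + 15)*586 = 83*586 = 48638)
√(k + 2974945) = √(48638 + 2974945) = √3023583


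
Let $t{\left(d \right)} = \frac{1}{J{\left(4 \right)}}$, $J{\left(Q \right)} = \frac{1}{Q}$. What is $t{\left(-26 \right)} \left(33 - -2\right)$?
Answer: $140$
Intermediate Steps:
$t{\left(d \right)} = 4$ ($t{\left(d \right)} = \frac{1}{\frac{1}{4}} = 4$)
$t{\left(-26 \right)} \left(33 - -2\right) = 4 \left(33 - -2\right) = 4 \left(33 + 2\right) = 4 \cdot 35 = 140$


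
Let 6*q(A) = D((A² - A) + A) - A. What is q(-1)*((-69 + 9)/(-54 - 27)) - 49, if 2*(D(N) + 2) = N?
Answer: -3974/81 ≈ -49.062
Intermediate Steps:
D(N) = -2 + N/2
q(A) = -⅓ - A/6 + A²/12 (q(A) = ((-2 + ((A² - A) + A)/2) - A)/6 = ((-2 + A²/2) - A)/6 = (-2 + A²/2 - A)/6 = -⅓ - A/6 + A²/12)
q(-1)*((-69 + 9)/(-54 - 27)) - 49 = (-⅓ - ⅙*(-1) + (1/12)*(-1)²)*((-69 + 9)/(-54 - 27)) - 49 = (-⅓ + ⅙ + (1/12)*1)*(-60/(-81)) - 49 = (-⅓ + ⅙ + 1/12)*(-60*(-1/81)) - 49 = -1/12*20/27 - 49 = -5/81 - 49 = -3974/81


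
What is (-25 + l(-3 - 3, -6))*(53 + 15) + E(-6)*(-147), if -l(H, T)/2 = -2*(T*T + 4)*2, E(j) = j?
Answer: 20942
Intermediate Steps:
l(H, T) = 32 + 8*T² (l(H, T) = -2*(-2*(T*T + 4))*2 = -2*(-2*(T² + 4))*2 = -2*(-2*(4 + T²))*2 = -2*(-8 - 2*T²)*2 = -2*(-16 - 4*T²) = 32 + 8*T²)
(-25 + l(-3 - 3, -6))*(53 + 15) + E(-6)*(-147) = (-25 + (32 + 8*(-6)²))*(53 + 15) - 6*(-147) = (-25 + (32 + 8*36))*68 + 882 = (-25 + (32 + 288))*68 + 882 = (-25 + 320)*68 + 882 = 295*68 + 882 = 20060 + 882 = 20942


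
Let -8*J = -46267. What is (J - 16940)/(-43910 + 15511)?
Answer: 89253/227192 ≈ 0.39285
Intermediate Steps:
J = 46267/8 (J = -⅛*(-46267) = 46267/8 ≈ 5783.4)
(J - 16940)/(-43910 + 15511) = (46267/8 - 16940)/(-43910 + 15511) = -89253/8/(-28399) = -89253/8*(-1/28399) = 89253/227192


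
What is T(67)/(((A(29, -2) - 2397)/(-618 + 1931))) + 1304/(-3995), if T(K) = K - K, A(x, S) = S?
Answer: -1304/3995 ≈ -0.32641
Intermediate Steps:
T(K) = 0
T(67)/(((A(29, -2) - 2397)/(-618 + 1931))) + 1304/(-3995) = 0/(((-2 - 2397)/(-618 + 1931))) + 1304/(-3995) = 0/((-2399/1313)) + 1304*(-1/3995) = 0/((-2399*1/1313)) - 1304/3995 = 0/(-2399/1313) - 1304/3995 = 0*(-1313/2399) - 1304/3995 = 0 - 1304/3995 = -1304/3995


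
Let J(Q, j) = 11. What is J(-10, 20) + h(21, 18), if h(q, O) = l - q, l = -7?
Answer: -17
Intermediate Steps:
h(q, O) = -7 - q
J(-10, 20) + h(21, 18) = 11 + (-7 - 1*21) = 11 + (-7 - 21) = 11 - 28 = -17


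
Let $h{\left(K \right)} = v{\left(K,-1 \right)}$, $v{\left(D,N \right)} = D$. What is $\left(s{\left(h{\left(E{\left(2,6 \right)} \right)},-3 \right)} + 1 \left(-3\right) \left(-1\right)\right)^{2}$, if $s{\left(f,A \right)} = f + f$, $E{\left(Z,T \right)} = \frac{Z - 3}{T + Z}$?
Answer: $\frac{121}{16} \approx 7.5625$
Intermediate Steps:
$E{\left(Z,T \right)} = \frac{-3 + Z}{T + Z}$
$h{\left(K \right)} = K$
$s{\left(f,A \right)} = 2 f$
$\left(s{\left(h{\left(E{\left(2,6 \right)} \right)},-3 \right)} + 1 \left(-3\right) \left(-1\right)\right)^{2} = \left(2 \frac{-3 + 2}{6 + 2} + 1 \left(-3\right) \left(-1\right)\right)^{2} = \left(2 \cdot \frac{1}{8} \left(-1\right) - -3\right)^{2} = \left(2 \cdot \frac{1}{8} \left(-1\right) + 3\right)^{2} = \left(2 \left(- \frac{1}{8}\right) + 3\right)^{2} = \left(- \frac{1}{4} + 3\right)^{2} = \left(\frac{11}{4}\right)^{2} = \frac{121}{16}$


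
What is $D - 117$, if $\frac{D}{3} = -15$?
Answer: $-162$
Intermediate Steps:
$D = -45$ ($D = 3 \left(-15\right) = -45$)
$D - 117 = -45 - 117 = -162$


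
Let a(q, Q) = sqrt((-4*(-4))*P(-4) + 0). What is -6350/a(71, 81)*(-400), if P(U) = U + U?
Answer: -158750*I*sqrt(2) ≈ -2.2451e+5*I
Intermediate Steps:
P(U) = 2*U
a(q, Q) = 8*I*sqrt(2) (a(q, Q) = sqrt((-4*(-4))*(2*(-4)) + 0) = sqrt(16*(-8) + 0) = sqrt(-128 + 0) = sqrt(-128) = 8*I*sqrt(2))
-6350/a(71, 81)*(-400) = -6350*(-I*sqrt(2)/16)*(-400) = -(-3175)*I*sqrt(2)/8*(-400) = (3175*I*sqrt(2)/8)*(-400) = -158750*I*sqrt(2)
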